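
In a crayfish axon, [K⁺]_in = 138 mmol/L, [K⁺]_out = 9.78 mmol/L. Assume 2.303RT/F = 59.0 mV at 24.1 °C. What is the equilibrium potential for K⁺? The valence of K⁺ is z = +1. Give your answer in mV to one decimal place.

E = (59.0/z) · log₁₀([K⁺]_out/[K⁺]_in) with z = +1.
= (59.0/1) · log₁₀(9.78/138) = 59.00 · log₁₀(0.07087)
= 59.00 · (-1.1495) = -67.82 mV

-67.8 mV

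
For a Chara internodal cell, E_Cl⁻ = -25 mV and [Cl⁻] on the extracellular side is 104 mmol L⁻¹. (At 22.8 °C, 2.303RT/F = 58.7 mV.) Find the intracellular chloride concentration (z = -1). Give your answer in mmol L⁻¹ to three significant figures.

Nernst: E = (58.7/-1) · log₁₀([out]/[in]), so log₁₀([out]/[in]) = -25.0 × -1 / 58.7 = 0.4259.
[out]/[in] = 10^(0.4259) = 2.666.
[in] = 104 / 2.666 = 39.01 mmol L⁻¹.

39.0 mmol L⁻¹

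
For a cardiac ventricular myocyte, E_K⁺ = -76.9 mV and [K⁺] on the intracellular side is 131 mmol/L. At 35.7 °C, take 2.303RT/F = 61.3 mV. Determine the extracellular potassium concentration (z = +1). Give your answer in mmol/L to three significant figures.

Nernst: E = (61.3/1) · log₁₀([out]/[in]), so log₁₀([out]/[in]) = -76.9 × 1 / 61.3 = -1.2545.
[out]/[in] = 10^(-1.2545) = 0.05566.
[out] = 0.05566 × 131 = 7.291 mmol/L.

7.29 mmol/L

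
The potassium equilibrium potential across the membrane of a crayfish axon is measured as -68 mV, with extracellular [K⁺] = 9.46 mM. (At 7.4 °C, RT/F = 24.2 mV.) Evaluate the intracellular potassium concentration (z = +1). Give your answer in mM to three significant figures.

Nernst: E = (24.2/1) · ln([out]/[in]), so ln([out]/[in]) = -68.0 × 1 / 24.2 = -2.8099.
[out]/[in] = e^(-2.8099) = 0.06021.
[in] = 9.46 / 0.06021 = 157.1 mM.

157 mM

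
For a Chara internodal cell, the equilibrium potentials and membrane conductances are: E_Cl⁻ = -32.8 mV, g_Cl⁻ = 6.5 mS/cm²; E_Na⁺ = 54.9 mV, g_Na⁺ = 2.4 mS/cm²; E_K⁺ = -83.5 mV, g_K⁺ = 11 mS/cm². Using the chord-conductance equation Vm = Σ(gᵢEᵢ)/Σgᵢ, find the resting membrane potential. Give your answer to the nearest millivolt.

-50 mV

Σ gᵢEᵢ = 6.5·(-32.8) + 2.4·(54.9) + 11·(-83.5) = -999.94
Σ gᵢ = 6.5 + 2.4 + 11 = 19.9
Vm = -999.94 / 19.9 = -50.25 mV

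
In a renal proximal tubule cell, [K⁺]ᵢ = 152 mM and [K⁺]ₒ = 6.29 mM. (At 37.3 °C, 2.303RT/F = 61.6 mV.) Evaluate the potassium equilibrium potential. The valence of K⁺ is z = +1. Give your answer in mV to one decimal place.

E = (61.6/z) · log₁₀([K⁺]_out/[K⁺]_in) with z = +1.
= (61.6/1) · log₁₀(6.29/152) = 61.60 · log₁₀(0.04138)
= 61.60 · (-1.3832) = -85.20 mV

-85.2 mV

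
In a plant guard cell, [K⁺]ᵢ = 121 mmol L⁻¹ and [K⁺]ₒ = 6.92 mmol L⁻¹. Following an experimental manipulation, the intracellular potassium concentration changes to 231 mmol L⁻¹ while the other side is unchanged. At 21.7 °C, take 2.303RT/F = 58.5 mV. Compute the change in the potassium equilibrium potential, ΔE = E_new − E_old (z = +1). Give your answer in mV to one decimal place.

E_old = (58.5/1)·log₁₀(6.92/121) = -72.70 mV
E_new = (58.5/1)·log₁₀(6.92/231) = -89.13 mV
ΔE = -89.13 − (-72.70) = -16.43 mV

-16.4 mV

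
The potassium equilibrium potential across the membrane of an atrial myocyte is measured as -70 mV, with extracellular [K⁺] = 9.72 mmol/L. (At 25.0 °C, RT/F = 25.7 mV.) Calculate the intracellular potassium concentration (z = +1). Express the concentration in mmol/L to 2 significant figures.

Nernst: E = (25.7/1) · ln([out]/[in]), so ln([out]/[in]) = -70.0 × 1 / 25.7 = -2.7237.
[out]/[in] = e^(-2.7237) = 0.06563.
[in] = 9.72 / 0.06563 = 148.1 mmol/L.

150 mmol/L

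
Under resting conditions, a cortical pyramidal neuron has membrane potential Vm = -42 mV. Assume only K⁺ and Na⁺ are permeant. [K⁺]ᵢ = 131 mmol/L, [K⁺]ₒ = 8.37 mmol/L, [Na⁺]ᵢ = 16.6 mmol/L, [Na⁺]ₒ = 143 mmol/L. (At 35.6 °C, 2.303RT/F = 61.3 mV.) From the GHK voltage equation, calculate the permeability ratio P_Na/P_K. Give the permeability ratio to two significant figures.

0.13

Let α = P_Na/P_K. GHK: Vm = 61.3·log₁₀[(Kₒ + α·Naₒ)/(Kᵢ + α·Naᵢ)].
10^(Vm/61.3) = 10^(-42.0/61.3) = 0.20646
So 0.20646·(Kᵢ + α·Naᵢ) = Kₒ + α·Naₒ → α = (0.20646·131.0 − 8.37) / (143.0 − 0.20646·16.6)
α = (27.05 − 8.37) / (143.0 − 3.427) = 18.68/139.6 = 0.1338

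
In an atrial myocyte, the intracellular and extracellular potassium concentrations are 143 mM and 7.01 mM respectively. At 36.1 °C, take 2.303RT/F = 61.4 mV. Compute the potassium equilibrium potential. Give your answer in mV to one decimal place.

E = (61.4/z) · log₁₀([K⁺]_out/[K⁺]_in) with z = +1.
= (61.4/1) · log₁₀(7.01/143) = 61.40 · log₁₀(0.04902)
= 61.40 · (-1.3096) = -80.41 mV

-80.4 mV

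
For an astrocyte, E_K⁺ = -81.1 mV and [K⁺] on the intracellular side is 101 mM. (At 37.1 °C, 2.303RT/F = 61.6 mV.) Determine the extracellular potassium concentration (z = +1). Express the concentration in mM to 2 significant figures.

4.9 mM

Nernst: E = (61.6/1) · log₁₀([out]/[in]), so log₁₀([out]/[in]) = -81.1 × 1 / 61.6 = -1.3166.
[out]/[in] = 10^(-1.3166) = 0.04824.
[out] = 0.04824 × 101 = 4.873 mM.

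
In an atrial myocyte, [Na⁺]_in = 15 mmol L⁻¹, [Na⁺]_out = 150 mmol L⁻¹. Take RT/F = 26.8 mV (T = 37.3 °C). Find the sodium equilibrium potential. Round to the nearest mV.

62 mV

E = (26.8/z) · ln([Na⁺]_out/[Na⁺]_in) with z = +1.
= (26.8/1) · ln(150/15) = 26.80 · ln(10)
= 26.80 · (2.3026) = 61.71 mV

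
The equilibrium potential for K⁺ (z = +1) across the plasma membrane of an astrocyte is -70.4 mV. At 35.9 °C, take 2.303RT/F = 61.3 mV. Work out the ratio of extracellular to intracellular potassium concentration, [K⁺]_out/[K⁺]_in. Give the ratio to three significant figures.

0.0710

log₁₀([out]/[in]) = E·z/(61.3) = -70.4 × 1 / 61.3 = -1.1485
[out]/[in] = 10^(-1.1485) = 0.07105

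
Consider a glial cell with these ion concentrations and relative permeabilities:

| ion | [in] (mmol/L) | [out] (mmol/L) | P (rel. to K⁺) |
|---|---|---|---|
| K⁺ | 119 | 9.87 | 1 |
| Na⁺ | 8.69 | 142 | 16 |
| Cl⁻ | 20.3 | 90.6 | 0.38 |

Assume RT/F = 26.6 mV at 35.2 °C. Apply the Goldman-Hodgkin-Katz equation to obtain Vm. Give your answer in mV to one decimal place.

Vm = 26.6 · ln[(Σ P·[cation]ₒ + Σ P·[anion]ᵢ) / (Σ P·[cation]ᵢ + Σ P·[anion]ₒ)]
Numerator = 1×9.87 + 16×142 + 0.38×20.3 = 2290
Denominator = 1×119 + 16×8.69 + 0.38×90.6 = 292.5
Vm = 26.6 · ln(7.8285) = 26.6 × (2.0578) = 54.74 mV

54.7 mV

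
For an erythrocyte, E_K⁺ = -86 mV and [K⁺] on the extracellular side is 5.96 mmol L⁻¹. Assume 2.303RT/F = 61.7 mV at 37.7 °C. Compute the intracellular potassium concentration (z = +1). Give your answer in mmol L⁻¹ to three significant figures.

Nernst: E = (61.7/1) · log₁₀([out]/[in]), so log₁₀([out]/[in]) = -86.0 × 1 / 61.7 = -1.3938.
[out]/[in] = 10^(-1.3938) = 0.04038.
[in] = 5.96 / 0.04038 = 147.6 mmol L⁻¹.

148 mmol L⁻¹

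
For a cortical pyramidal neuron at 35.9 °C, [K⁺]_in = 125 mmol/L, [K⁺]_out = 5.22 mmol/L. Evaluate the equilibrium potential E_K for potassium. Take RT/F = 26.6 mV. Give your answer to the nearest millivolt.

-84 mV

E = (26.6/z) · ln([K⁺]_out/[K⁺]_in) with z = +1.
= (26.6/1) · ln(5.22/125) = 26.60 · ln(0.04176)
= 26.60 · (-3.1758) = -84.48 mV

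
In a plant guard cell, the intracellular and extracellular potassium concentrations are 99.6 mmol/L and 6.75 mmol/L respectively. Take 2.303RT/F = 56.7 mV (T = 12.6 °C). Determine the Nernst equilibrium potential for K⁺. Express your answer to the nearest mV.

-66 mV

E = (56.7/z) · log₁₀([K⁺]_out/[K⁺]_in) with z = +1.
= (56.7/1) · log₁₀(6.75/99.6) = 56.70 · log₁₀(0.06777)
= 56.70 · (-1.1690) = -66.28 mV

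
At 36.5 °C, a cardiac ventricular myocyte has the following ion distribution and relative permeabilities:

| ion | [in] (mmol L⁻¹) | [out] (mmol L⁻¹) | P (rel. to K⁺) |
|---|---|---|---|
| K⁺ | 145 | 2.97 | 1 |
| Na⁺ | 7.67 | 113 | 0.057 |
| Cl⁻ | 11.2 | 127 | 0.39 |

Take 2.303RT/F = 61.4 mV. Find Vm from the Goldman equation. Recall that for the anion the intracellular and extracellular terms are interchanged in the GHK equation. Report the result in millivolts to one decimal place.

-70.7 mV

Vm = 61.4 · log₁₀[(Σ P·[cation]ₒ + Σ P·[anion]ᵢ) / (Σ P·[cation]ᵢ + Σ P·[anion]ₒ)]
Numerator = 1×2.97 + 0.057×113 + 0.39×11.2 = 13.78
Denominator = 1×145 + 0.057×7.67 + 0.39×127 = 195
Vm = 61.4 · log₁₀(0.070673) = 61.4 × (-1.1507) = -70.66 mV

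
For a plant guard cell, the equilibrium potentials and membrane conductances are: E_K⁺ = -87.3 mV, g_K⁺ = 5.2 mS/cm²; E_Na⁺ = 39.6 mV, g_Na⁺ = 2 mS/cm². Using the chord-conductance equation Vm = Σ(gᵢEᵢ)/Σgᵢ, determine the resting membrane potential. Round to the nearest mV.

Σ gᵢEᵢ = 5.2·(-87.3) + 2·(39.6) = -374.76
Σ gᵢ = 5.2 + 2 = 7.2
Vm = -374.76 / 7.2 = -52.05 mV

-52 mV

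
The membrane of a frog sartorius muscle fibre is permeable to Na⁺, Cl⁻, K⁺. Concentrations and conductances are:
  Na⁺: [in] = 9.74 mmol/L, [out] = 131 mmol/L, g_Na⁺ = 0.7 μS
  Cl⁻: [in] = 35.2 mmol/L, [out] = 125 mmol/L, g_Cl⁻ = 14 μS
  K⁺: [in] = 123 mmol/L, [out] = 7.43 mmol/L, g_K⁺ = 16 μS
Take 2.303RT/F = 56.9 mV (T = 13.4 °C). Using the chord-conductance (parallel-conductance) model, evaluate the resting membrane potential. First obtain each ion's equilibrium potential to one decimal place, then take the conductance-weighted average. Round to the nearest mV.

E_Na⁺ = (56.9/1)·log₁₀(131/9.74) = 64.2 mV
E_Cl⁻ = (56.9/-1)·log₁₀(125/35.2) = -31.3 mV
E_K⁺ = (56.9/1)·log₁₀(7.43/123) = -69.4 mV
Vm = (Σ gᵢEᵢ)/(Σ gᵢ) = (0.7·64.2 + 14·-31.3 + 16·-69.4) / (0.7 + 14 + 16)
= -1503.66 / 30.7 = -48.98 mV

-49 mV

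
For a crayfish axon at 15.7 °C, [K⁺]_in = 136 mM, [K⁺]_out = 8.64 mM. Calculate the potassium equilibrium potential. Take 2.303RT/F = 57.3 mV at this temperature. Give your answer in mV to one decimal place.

E = (57.3/z) · log₁₀([K⁺]_out/[K⁺]_in) with z = +1.
= (57.3/1) · log₁₀(8.64/136) = 57.30 · log₁₀(0.06353)
= 57.30 · (-1.1970) = -68.59 mV

-68.6 mV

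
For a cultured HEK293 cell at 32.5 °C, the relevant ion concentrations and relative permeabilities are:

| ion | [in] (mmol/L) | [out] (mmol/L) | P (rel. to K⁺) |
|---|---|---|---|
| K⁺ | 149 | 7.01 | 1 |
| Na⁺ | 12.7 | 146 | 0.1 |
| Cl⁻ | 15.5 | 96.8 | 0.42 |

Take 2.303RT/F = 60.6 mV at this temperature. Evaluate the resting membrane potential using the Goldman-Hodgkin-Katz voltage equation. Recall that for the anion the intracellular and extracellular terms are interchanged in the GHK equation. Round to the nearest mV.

-50 mV

Vm = 60.6 · log₁₀[(Σ P·[cation]ₒ + Σ P·[anion]ᵢ) / (Σ P·[cation]ᵢ + Σ P·[anion]ₒ)]
Numerator = 1×7.01 + 0.1×146 + 0.42×15.5 = 28.12
Denominator = 1×149 + 0.1×12.7 + 0.42×96.8 = 190.9
Vm = 60.6 · log₁₀(0.14728) = 60.6 × (-0.8318) = -50.41 mV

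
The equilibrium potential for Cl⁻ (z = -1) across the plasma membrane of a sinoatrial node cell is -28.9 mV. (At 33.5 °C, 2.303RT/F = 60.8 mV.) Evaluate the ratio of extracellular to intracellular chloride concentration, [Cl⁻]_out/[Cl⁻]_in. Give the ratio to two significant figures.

log₁₀([out]/[in]) = E·z/(60.8) = -28.9 × -1 / 60.8 = 0.4753
[out]/[in] = 10^(0.4753) = 2.988

3.0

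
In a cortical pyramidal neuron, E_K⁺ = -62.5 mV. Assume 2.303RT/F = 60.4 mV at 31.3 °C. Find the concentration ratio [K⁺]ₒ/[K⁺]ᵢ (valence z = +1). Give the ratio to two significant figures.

log₁₀([out]/[in]) = E·z/(60.4) = -62.5 × 1 / 60.4 = -1.0348
[out]/[in] = 10^(-1.0348) = 0.09231

0.092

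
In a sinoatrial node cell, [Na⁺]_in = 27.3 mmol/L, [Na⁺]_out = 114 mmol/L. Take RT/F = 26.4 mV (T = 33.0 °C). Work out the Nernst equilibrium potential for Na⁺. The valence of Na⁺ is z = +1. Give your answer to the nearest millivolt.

38 mV

E = (26.4/z) · ln([Na⁺]_out/[Na⁺]_in) with z = +1.
= (26.4/1) · ln(114/27.3) = 26.40 · ln(4.176)
= 26.40 · (1.4293) = 37.73 mV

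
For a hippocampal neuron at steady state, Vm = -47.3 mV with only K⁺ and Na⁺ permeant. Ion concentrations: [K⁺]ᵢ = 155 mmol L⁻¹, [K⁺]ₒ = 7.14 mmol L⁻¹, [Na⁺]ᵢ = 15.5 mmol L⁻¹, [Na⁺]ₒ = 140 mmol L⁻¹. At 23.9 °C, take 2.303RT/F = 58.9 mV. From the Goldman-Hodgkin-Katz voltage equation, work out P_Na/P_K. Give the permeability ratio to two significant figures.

0.13

Let α = P_Na/P_K. GHK: Vm = 58.9·log₁₀[(Kₒ + α·Naₒ)/(Kᵢ + α·Naᵢ)].
10^(Vm/58.9) = 10^(-47.3/58.9) = 0.15738
So 0.15738·(Kᵢ + α·Naᵢ) = Kₒ + α·Naₒ → α = (0.15738·155.0 − 7.14) / (140.0 − 0.15738·15.5)
α = (24.39 − 7.14) / (140.0 − 2.439) = 17.25/137.6 = 0.1254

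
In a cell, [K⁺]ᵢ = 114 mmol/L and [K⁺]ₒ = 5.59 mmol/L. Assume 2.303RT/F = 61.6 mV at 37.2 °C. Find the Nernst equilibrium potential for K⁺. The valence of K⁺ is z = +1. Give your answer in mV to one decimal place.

E = (61.6/z) · log₁₀([K⁺]_out/[K⁺]_in) with z = +1.
= (61.6/1) · log₁₀(5.59/114) = 61.60 · log₁₀(0.04904)
= 61.60 · (-1.3095) = -80.66 mV

-80.7 mV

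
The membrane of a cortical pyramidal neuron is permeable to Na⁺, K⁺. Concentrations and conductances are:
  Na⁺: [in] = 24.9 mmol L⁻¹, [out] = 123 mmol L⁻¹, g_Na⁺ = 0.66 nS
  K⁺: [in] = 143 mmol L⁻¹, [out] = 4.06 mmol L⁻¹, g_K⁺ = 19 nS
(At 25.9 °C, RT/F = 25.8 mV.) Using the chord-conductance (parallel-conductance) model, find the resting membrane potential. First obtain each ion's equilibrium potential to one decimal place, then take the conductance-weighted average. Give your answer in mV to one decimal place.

-87.4 mV

E_Na⁺ = (25.8/1)·ln(123/24.9) = 41.2 mV
E_K⁺ = (25.8/1)·ln(4.06/143) = -91.9 mV
Vm = (Σ gᵢEᵢ)/(Σ gᵢ) = (0.66·41.2 + 19·-91.9) / (0.66 + 19)
= -1718.91 / 19.66 = -87.43 mV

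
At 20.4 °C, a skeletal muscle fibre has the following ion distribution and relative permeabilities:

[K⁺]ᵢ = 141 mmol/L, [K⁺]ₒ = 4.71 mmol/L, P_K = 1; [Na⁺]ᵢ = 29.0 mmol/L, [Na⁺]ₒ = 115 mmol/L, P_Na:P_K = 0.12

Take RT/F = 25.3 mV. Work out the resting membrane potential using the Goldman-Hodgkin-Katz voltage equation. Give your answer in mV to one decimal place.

-52.0 mV

Vm = 25.3 · ln[(Σ P·[cation]ₒ + Σ P·[anion]ᵢ) / (Σ P·[cation]ᵢ + Σ P·[anion]ₒ)]
Numerator = 1×4.71 + 0.12×115 = 18.51
Denominator = 1×141 + 0.12×29.0 = 144.5
Vm = 25.3 · ln(0.12811) = 25.3 × (-2.0548) = -51.99 mV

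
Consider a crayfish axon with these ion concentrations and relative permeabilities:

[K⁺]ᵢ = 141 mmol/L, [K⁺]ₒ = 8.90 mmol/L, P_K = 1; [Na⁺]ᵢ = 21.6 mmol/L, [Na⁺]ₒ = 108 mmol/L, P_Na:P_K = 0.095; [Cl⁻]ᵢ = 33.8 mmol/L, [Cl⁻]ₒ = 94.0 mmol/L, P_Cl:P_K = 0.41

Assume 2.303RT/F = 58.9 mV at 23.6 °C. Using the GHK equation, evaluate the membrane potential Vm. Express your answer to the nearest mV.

-44 mV

Vm = 58.9 · log₁₀[(Σ P·[cation]ₒ + Σ P·[anion]ᵢ) / (Σ P·[cation]ᵢ + Σ P·[anion]ₒ)]
Numerator = 1×8.90 + 0.095×108 + 0.41×33.8 = 33.02
Denominator = 1×141 + 0.095×21.6 + 0.41×94.0 = 181.6
Vm = 58.9 · log₁₀(0.18183) = 58.9 × (-0.7403) = -43.61 mV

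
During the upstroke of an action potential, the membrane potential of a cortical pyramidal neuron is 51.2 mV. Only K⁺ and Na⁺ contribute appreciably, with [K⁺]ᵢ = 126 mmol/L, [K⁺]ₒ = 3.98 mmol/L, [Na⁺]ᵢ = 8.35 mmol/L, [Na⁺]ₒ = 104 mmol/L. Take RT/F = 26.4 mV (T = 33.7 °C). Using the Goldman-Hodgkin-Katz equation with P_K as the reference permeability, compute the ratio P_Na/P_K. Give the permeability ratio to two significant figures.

19

Let α = P_Na/P_K. GHK: Vm = 26.4·ln[(Kₒ + α·Naₒ)/(Kᵢ + α·Naᵢ)].
e^(Vm/26.4) = e^(51.2/26.4) = 6.9545
So 6.9545·(Kᵢ + α·Naᵢ) = Kₒ + α·Naₒ → α = (6.9545·126.0 − 3.98) / (104.0 − 6.9545·8.35)
α = (876.3 − 3.98) / (104.0 − 58.07) = 872.3/45.93 = 18.99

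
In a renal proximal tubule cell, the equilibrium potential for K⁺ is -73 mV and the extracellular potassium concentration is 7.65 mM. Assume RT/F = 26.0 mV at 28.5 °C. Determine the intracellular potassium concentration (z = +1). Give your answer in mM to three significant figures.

Nernst: E = (26.0/1) · ln([out]/[in]), so ln([out]/[in]) = -73.0 × 1 / 26.0 = -2.8077.
[out]/[in] = e^(-2.8077) = 0.06034.
[in] = 7.65 / 0.06034 = 126.8 mM.

127 mM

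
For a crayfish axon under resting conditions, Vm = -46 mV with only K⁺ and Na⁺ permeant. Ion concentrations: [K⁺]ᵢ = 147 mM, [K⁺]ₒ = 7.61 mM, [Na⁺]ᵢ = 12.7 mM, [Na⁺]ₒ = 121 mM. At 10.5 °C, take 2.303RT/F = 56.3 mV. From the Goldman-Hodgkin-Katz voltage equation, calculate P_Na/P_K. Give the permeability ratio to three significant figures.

Let α = P_Na/P_K. GHK: Vm = 56.3·log₁₀[(Kₒ + α·Naₒ)/(Kᵢ + α·Naᵢ)].
10^(Vm/56.3) = 10^(-46.0/56.3) = 0.15239
So 0.15239·(Kᵢ + α·Naᵢ) = Kₒ + α·Naₒ → α = (0.15239·147.0 − 7.61) / (121.0 − 0.15239·12.7)
α = (22.4 − 7.61) / (121.0 − 1.935) = 14.79/119.1 = 0.1242

0.124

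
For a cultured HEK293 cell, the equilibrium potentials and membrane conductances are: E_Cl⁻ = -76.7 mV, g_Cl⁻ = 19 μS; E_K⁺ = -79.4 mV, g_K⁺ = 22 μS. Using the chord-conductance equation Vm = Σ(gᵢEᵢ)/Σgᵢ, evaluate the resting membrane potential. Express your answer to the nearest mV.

-78 mV

Σ gᵢEᵢ = 19·(-76.7) + 22·(-79.4) = -3204.10
Σ gᵢ = 19 + 22 = 41
Vm = -3204.10 / 41 = -78.15 mV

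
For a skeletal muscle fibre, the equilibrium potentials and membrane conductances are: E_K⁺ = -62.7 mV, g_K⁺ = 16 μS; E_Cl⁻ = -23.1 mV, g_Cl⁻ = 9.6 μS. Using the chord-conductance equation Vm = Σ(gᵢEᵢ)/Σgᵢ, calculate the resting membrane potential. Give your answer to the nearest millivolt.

-48 mV

Σ gᵢEᵢ = 16·(-62.7) + 9.6·(-23.1) = -1224.96
Σ gᵢ = 16 + 9.6 = 25.6
Vm = -1224.96 / 25.6 = -47.85 mV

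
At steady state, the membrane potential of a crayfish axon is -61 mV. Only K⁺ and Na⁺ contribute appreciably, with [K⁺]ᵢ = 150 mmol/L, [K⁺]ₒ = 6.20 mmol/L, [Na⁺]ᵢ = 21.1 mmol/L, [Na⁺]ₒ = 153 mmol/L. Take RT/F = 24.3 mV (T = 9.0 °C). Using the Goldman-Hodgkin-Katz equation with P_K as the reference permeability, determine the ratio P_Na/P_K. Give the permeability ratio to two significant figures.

Let α = P_Na/P_K. GHK: Vm = 24.3·ln[(Kₒ + α·Naₒ)/(Kᵢ + α·Naᵢ)].
e^(Vm/24.3) = e^(-61.0/24.3) = 0.081245
So 0.081245·(Kᵢ + α·Naᵢ) = Kₒ + α·Naₒ → α = (0.081245·150.0 − 6.2) / (153.0 − 0.081245·21.1)
α = (12.19 − 6.2) / (153.0 − 1.714) = 5.987/151.3 = 0.03957

0.040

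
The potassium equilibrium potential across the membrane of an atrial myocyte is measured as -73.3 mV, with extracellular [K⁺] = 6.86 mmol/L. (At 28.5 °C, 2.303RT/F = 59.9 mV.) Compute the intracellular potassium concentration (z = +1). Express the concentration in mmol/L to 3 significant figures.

115 mmol/L

Nernst: E = (59.9/1) · log₁₀([out]/[in]), so log₁₀([out]/[in]) = -73.3 × 1 / 59.9 = -1.2237.
[out]/[in] = 10^(-1.2237) = 0.05974.
[in] = 6.86 / 0.05974 = 114.8 mmol/L.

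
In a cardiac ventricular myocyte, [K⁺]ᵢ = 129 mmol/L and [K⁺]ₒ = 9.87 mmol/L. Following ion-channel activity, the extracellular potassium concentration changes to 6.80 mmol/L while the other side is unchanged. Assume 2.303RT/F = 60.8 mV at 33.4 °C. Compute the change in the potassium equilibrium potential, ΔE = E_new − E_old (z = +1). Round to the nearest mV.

-10 mV

E_old = (60.8/1)·log₁₀(9.87/129) = -67.87 mV
E_new = (60.8/1)·log₁₀(6.80/129) = -77.71 mV
ΔE = -77.71 − (-67.87) = -9.84 mV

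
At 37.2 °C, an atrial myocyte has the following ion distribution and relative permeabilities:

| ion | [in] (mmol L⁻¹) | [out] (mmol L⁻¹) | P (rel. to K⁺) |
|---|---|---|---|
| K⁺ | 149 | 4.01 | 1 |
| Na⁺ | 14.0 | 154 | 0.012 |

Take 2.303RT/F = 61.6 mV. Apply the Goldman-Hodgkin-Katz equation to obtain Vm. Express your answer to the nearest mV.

Vm = 61.6 · log₁₀[(Σ P·[cation]ₒ + Σ P·[anion]ᵢ) / (Σ P·[cation]ᵢ + Σ P·[anion]ₒ)]
Numerator = 1×4.01 + 0.012×154 = 5.858
Denominator = 1×149 + 0.012×14.0 = 149.2
Vm = 61.6 · log₁₀(0.039271) = 61.6 × (-1.4059) = -86.61 mV

-87 mV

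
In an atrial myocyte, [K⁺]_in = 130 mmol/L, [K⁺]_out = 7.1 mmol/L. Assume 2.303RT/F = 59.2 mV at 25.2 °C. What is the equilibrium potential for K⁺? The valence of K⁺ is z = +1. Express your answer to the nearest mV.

-75 mV

E = (59.2/z) · log₁₀([K⁺]_out/[K⁺]_in) with z = +1.
= (59.2/1) · log₁₀(7.1/130) = 59.20 · log₁₀(0.05462)
= 59.20 · (-1.2627) = -74.75 mV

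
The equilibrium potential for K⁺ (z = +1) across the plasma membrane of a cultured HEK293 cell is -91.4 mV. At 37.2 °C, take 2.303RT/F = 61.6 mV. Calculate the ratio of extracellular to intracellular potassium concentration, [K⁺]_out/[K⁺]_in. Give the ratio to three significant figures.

log₁₀([out]/[in]) = E·z/(61.6) = -91.4 × 1 / 61.6 = -1.4838
[out]/[in] = 10^(-1.4838) = 0.03283

0.0328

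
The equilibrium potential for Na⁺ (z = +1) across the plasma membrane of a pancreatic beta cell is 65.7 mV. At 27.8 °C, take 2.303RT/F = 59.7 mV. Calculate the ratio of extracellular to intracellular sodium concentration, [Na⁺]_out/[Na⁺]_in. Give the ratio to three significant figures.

12.6

log₁₀([out]/[in]) = E·z/(59.7) = 65.7 × 1 / 59.7 = 1.1005
[out]/[in] = 10^(1.1005) = 12.6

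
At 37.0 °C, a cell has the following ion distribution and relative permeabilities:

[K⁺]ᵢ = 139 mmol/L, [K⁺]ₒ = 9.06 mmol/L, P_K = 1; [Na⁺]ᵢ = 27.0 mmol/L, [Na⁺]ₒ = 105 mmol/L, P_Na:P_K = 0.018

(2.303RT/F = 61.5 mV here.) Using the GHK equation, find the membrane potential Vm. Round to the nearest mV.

-68 mV

Vm = 61.5 · log₁₀[(Σ P·[cation]ₒ + Σ P·[anion]ᵢ) / (Σ P·[cation]ᵢ + Σ P·[anion]ₒ)]
Numerator = 1×9.06 + 0.018×105 = 10.95
Denominator = 1×139 + 0.018×27.0 = 139.5
Vm = 61.5 · log₁₀(0.078503) = 61.5 × (-1.1051) = -67.96 mV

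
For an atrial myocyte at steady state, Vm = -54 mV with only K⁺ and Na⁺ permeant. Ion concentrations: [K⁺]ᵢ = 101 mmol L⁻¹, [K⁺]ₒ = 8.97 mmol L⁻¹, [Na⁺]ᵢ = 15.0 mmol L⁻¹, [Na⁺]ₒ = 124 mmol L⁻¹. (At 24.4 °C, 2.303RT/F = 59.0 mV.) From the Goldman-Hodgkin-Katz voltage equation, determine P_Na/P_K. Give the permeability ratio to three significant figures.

0.0271

Let α = P_Na/P_K. GHK: Vm = 59.0·log₁₀[(Kₒ + α·Naₒ)/(Kᵢ + α·Naᵢ)].
10^(Vm/59.0) = 10^(-54.0/59.0) = 0.12155
So 0.12155·(Kᵢ + α·Naᵢ) = Kₒ + α·Naₒ → α = (0.12155·101.0 − 8.97) / (124.0 − 0.12155·15.0)
α = (12.28 − 8.97) / (124.0 − 1.823) = 3.306/122.2 = 0.02706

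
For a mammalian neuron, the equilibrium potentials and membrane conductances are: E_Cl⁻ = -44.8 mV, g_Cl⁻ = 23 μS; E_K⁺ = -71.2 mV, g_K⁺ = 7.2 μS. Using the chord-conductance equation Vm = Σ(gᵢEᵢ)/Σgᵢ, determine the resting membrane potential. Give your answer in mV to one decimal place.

Σ gᵢEᵢ = 23·(-44.8) + 7.2·(-71.2) = -1543.04
Σ gᵢ = 23 + 7.2 = 30.2
Vm = -1543.04 / 30.2 = -51.09 mV

-51.1 mV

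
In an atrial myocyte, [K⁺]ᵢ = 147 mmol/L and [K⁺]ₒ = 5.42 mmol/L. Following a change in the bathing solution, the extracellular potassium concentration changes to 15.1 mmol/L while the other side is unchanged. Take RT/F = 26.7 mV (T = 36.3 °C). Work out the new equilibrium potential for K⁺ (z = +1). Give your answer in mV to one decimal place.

After the shift: [K⁺]_out = 15.1, [K⁺]_in = 147 mmol/L.
E_new = (26.7/1)·ln(15.1/147) = 26.70 · (-2.2757) = -60.76 mV

-60.8 mV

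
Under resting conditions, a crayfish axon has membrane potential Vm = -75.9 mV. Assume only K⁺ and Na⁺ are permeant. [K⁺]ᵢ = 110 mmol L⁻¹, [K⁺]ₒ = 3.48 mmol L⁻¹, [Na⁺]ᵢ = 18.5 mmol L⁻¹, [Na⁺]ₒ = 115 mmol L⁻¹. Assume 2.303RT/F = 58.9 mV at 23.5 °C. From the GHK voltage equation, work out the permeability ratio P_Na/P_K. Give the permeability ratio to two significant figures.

Let α = P_Na/P_K. GHK: Vm = 58.9·log₁₀[(Kₒ + α·Naₒ)/(Kᵢ + α·Naᵢ)].
10^(Vm/58.9) = 10^(-75.9/58.9) = 0.051449
So 0.051449·(Kᵢ + α·Naᵢ) = Kₒ + α·Naₒ → α = (0.051449·110.0 − 3.48) / (115.0 − 0.051449·18.5)
α = (5.659 − 3.48) / (115.0 − 0.9518) = 2.179/114 = 0.01911

0.019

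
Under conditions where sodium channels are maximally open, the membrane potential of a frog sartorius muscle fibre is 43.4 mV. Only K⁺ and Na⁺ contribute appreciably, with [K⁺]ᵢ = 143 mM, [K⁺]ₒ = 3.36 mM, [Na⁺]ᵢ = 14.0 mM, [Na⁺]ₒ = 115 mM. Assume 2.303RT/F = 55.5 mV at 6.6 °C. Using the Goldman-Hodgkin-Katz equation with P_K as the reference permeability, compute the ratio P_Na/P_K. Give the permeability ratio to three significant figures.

28.5

Let α = P_Na/P_K. GHK: Vm = 55.5·log₁₀[(Kₒ + α·Naₒ)/(Kᵢ + α·Naᵢ)].
10^(Vm/55.5) = 10^(43.4/55.5) = 6.0532
So 6.0532·(Kᵢ + α·Naᵢ) = Kₒ + α·Naₒ → α = (6.0532·143.0 − 3.36) / (115.0 − 6.0532·14.0)
α = (865.6 − 3.36) / (115.0 − 84.74) = 862.2/30.26 = 28.5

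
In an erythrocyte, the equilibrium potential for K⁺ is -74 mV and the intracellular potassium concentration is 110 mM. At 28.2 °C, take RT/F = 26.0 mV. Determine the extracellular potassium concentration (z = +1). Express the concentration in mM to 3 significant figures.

Nernst: E = (26.0/1) · ln([out]/[in]), so ln([out]/[in]) = -74.0 × 1 / 26.0 = -2.8462.
[out]/[in] = e^(-2.8462) = 0.05807.
[out] = 0.05807 × 110 = 6.387 mM.

6.39 mM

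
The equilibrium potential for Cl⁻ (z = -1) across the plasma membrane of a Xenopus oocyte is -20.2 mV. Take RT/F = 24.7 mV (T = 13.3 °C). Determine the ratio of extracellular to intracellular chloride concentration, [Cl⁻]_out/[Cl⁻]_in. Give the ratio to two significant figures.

2.3

ln([out]/[in]) = E·z/(24.7) = -20.2 × -1 / 24.7 = 0.8178
[out]/[in] = e^(0.8178) = 2.266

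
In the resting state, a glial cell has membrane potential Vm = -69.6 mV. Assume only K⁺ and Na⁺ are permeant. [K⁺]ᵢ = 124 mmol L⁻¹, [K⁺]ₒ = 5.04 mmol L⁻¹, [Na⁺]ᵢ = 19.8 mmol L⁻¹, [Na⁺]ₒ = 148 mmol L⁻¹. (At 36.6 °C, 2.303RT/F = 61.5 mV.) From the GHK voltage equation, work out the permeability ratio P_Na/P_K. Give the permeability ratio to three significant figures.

Let α = P_Na/P_K. GHK: Vm = 61.5·log₁₀[(Kₒ + α·Naₒ)/(Kᵢ + α·Naᵢ)].
10^(Vm/61.5) = 10^(-69.6/61.5) = 0.07384
So 0.07384·(Kᵢ + α·Naᵢ) = Kₒ + α·Naₒ → α = (0.07384·124.0 − 5.04) / (148.0 − 0.07384·19.8)
α = (9.156 − 5.04) / (148.0 − 1.462) = 4.116/146.5 = 0.02809

0.0281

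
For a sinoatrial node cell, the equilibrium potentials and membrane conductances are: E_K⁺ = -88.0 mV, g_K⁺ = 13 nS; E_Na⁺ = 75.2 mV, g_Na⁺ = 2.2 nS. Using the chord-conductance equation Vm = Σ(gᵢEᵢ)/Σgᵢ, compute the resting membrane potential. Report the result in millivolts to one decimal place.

Σ gᵢEᵢ = 13·(-88.0) + 2.2·(75.2) = -978.56
Σ gᵢ = 13 + 2.2 = 15.2
Vm = -978.56 / 15.2 = -64.38 mV

-64.4 mV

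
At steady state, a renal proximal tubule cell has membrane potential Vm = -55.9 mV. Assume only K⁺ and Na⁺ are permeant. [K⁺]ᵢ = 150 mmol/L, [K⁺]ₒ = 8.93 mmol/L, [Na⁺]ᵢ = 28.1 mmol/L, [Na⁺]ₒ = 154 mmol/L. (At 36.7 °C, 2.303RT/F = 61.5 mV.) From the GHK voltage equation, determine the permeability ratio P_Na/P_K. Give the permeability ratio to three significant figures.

0.0636

Let α = P_Na/P_K. GHK: Vm = 61.5·log₁₀[(Kₒ + α·Naₒ)/(Kᵢ + α·Naᵢ)].
10^(Vm/61.5) = 10^(-55.9/61.5) = 0.12333
So 0.12333·(Kᵢ + α·Naᵢ) = Kₒ + α·Naₒ → α = (0.12333·150.0 − 8.93) / (154.0 − 0.12333·28.1)
α = (18.5 − 8.93) / (154.0 − 3.465) = 9.569/150.5 = 0.06357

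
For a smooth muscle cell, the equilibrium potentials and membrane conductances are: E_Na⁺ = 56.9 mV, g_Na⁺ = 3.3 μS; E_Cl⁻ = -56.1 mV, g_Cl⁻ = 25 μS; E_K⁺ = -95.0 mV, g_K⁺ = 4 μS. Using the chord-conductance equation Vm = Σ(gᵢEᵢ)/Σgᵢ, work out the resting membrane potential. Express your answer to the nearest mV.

Σ gᵢEᵢ = 3.3·(56.9) + 25·(-56.1) + 4·(-95.0) = -1594.73
Σ gᵢ = 3.3 + 25 + 4 = 32.3
Vm = -1594.73 / 32.3 = -49.37 mV

-49 mV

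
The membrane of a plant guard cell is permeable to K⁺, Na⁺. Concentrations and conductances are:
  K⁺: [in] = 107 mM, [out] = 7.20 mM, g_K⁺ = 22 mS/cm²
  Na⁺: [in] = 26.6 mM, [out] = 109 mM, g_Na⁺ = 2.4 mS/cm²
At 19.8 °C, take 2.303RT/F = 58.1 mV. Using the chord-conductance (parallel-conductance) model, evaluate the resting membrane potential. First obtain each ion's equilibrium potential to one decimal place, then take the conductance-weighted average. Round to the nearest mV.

E_K⁺ = (58.1/1)·log₁₀(7.20/107) = -68.1 mV
E_Na⁺ = (58.1/1)·log₁₀(109/26.6) = 35.6 mV
Vm = (Σ gᵢEᵢ)/(Σ gᵢ) = (22·-68.1 + 2.4·35.6) / (22 + 2.4)
= -1412.76 / 24.4 = -57.90 mV

-58 mV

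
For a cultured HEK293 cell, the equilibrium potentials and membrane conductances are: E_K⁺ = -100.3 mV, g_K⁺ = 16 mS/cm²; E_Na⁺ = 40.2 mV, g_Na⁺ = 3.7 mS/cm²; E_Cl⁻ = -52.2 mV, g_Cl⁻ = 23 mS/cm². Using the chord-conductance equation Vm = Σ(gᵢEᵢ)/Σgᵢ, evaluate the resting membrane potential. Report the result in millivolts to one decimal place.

Σ gᵢEᵢ = 16·(-100.3) + 3.7·(40.2) + 23·(-52.2) = -2656.66
Σ gᵢ = 16 + 3.7 + 23 = 42.7
Vm = -2656.66 / 42.7 = -62.22 mV

-62.2 mV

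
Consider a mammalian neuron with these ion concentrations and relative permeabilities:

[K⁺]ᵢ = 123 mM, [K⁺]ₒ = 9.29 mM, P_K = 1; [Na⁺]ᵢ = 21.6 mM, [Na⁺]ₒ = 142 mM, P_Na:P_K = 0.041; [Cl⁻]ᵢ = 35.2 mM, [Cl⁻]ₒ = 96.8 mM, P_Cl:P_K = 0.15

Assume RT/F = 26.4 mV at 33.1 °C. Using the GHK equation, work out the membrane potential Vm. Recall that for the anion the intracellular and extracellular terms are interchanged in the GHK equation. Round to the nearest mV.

-51 mV

Vm = 26.4 · ln[(Σ P·[cation]ₒ + Σ P·[anion]ᵢ) / (Σ P·[cation]ᵢ + Σ P·[anion]ₒ)]
Numerator = 1×9.29 + 0.041×142 + 0.15×35.2 = 20.39
Denominator = 1×123 + 0.041×21.6 + 0.15×96.8 = 138.4
Vm = 26.4 · ln(0.14734) = 26.4 × (-1.9150) = -50.56 mV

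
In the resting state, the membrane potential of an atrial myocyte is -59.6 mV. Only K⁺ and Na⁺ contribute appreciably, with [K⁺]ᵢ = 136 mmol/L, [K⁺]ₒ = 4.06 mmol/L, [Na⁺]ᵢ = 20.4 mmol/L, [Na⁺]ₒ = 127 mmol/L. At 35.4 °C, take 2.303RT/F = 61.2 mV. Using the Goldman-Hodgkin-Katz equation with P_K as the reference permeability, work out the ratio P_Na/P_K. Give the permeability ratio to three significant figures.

0.0832

Let α = P_Na/P_K. GHK: Vm = 61.2·log₁₀[(Kₒ + α·Naₒ)/(Kᵢ + α·Naᵢ)].
10^(Vm/61.2) = 10^(-59.6/61.2) = 0.1062
So 0.1062·(Kᵢ + α·Naᵢ) = Kₒ + α·Naₒ → α = (0.1062·136.0 − 4.06) / (127.0 − 0.1062·20.4)
α = (14.44 − 4.06) / (127.0 − 2.167) = 10.38/124.8 = 0.08318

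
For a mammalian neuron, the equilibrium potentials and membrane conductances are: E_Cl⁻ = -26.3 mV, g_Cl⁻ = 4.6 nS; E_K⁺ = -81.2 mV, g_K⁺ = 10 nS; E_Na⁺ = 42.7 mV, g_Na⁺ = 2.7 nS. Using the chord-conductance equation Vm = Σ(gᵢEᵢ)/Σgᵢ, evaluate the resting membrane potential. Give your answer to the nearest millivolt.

Σ gᵢEᵢ = 4.6·(-26.3) + 10·(-81.2) + 2.7·(42.7) = -817.69
Σ gᵢ = 4.6 + 10 + 2.7 = 17.3
Vm = -817.69 / 17.3 = -47.27 mV

-47 mV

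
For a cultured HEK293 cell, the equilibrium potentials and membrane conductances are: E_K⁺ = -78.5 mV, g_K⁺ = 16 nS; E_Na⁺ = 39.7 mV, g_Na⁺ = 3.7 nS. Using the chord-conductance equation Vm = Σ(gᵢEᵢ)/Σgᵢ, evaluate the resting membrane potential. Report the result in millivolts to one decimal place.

Σ gᵢEᵢ = 16·(-78.5) + 3.7·(39.7) = -1109.11
Σ gᵢ = 16 + 3.7 = 19.7
Vm = -1109.11 / 19.7 = -56.30 mV

-56.3 mV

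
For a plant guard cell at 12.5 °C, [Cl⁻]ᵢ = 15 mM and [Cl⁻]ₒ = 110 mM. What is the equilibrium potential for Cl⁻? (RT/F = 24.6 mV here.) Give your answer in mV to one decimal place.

-49.0 mV

E = (24.6/z) · ln([Cl⁻]_out/[Cl⁻]_in) with z = -1.
For an anion, dividing by z = -1 reverses the sign.
= (24.6/-1) · ln(110/15) = -24.60 · ln(7.333)
= -24.60 · (1.9924) = -49.01 mV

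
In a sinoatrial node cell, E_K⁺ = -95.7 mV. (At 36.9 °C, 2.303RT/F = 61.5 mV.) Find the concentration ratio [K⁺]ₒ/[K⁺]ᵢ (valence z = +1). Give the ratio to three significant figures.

0.0278

log₁₀([out]/[in]) = E·z/(61.5) = -95.7 × 1 / 61.5 = -1.5561
[out]/[in] = 10^(-1.5561) = 0.02779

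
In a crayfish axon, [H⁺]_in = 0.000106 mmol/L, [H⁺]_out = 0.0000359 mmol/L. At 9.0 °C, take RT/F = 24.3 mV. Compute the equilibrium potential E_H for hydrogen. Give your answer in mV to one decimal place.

E = (24.3/z) · ln([H⁺]_out/[H⁺]_in) with z = +1.
= (24.3/1) · ln(0.0000359/0.000106) = 24.30 · ln(0.3387)
= 24.30 · (-1.0827) = -26.31 mV

-26.3 mV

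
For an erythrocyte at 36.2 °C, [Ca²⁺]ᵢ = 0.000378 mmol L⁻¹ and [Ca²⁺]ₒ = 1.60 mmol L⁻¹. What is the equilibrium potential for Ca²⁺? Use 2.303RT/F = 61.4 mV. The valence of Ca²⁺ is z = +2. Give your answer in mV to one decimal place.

111.3 mV

E = (61.4/z) · log₁₀([Ca²⁺]_out/[Ca²⁺]_in) with z = +2.
= (61.4/2) · log₁₀(1.60/0.000378) = 30.70 · log₁₀(4233)
= 30.70 · (3.6266) = 111.34 mV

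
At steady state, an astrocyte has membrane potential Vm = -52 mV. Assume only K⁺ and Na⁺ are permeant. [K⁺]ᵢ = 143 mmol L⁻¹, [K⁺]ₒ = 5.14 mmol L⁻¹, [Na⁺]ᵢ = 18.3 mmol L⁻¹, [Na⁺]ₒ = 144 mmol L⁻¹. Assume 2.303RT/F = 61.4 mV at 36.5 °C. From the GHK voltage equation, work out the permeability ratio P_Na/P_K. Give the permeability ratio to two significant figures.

0.11

Let α = P_Na/P_K. GHK: Vm = 61.4·log₁₀[(Kₒ + α·Naₒ)/(Kᵢ + α·Naᵢ)].
10^(Vm/61.4) = 10^(-52.0/61.4) = 0.14226
So 0.14226·(Kᵢ + α·Naᵢ) = Kₒ + α·Naₒ → α = (0.14226·143.0 − 5.14) / (144.0 − 0.14226·18.3)
α = (20.34 − 5.14) / (144.0 − 2.603) = 15.2/141.4 = 0.1075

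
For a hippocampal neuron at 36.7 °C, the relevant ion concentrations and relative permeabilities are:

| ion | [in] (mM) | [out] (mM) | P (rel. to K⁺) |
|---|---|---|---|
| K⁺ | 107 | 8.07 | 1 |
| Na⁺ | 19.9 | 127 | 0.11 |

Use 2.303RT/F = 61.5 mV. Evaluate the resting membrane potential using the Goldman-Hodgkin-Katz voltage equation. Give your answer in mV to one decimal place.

-42.7 mV

Vm = 61.5 · log₁₀[(Σ P·[cation]ₒ + Σ P·[anion]ᵢ) / (Σ P·[cation]ᵢ + Σ P·[anion]ₒ)]
Numerator = 1×8.07 + 0.11×127 = 22.04
Denominator = 1×107 + 0.11×19.9 = 109.2
Vm = 61.5 · log₁₀(0.20185) = 61.5 × (-0.6950) = -42.74 mV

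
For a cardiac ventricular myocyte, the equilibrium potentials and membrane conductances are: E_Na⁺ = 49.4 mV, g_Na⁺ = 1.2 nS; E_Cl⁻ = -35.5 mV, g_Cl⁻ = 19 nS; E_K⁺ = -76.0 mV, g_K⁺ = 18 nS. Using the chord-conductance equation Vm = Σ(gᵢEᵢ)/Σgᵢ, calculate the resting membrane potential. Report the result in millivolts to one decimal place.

-51.9 mV

Σ gᵢEᵢ = 1.2·(49.4) + 19·(-35.5) + 18·(-76.0) = -1983.22
Σ gᵢ = 1.2 + 19 + 18 = 38.2
Vm = -1983.22 / 38.2 = -51.92 mV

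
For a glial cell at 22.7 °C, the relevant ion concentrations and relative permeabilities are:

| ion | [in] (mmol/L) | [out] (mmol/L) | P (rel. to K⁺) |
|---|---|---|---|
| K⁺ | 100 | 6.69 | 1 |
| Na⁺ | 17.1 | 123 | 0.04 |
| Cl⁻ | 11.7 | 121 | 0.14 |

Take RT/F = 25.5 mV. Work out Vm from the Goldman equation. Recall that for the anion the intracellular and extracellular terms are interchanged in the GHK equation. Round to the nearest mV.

Vm = 25.5 · ln[(Σ P·[cation]ₒ + Σ P·[anion]ᵢ) / (Σ P·[cation]ᵢ + Σ P·[anion]ₒ)]
Numerator = 1×6.69 + 0.04×123 + 0.14×11.7 = 13.25
Denominator = 1×100 + 0.04×17.1 + 0.14×121 = 117.6
Vm = 25.5 · ln(0.11263) = 25.5 × (-2.1836) = -55.68 mV

-56 mV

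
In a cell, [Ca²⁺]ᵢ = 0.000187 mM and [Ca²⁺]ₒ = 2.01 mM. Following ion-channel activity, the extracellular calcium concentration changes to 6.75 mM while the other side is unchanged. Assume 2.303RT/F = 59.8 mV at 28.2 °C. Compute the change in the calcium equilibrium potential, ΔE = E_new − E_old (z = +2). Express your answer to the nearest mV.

16 mV

E_old = (59.8/2)·log₁₀(2.01/0.000187) = 120.54 mV
E_new = (59.8/2)·log₁₀(6.75/0.000187) = 136.27 mV
ΔE = 136.27 − (120.54) = 15.73 mV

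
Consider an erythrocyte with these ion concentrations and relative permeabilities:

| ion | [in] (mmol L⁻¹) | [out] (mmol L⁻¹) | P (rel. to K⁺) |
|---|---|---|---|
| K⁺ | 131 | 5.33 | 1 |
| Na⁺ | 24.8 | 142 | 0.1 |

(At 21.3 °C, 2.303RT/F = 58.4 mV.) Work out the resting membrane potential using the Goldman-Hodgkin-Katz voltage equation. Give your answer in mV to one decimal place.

Vm = 58.4 · log₁₀[(Σ P·[cation]ₒ + Σ P·[anion]ᵢ) / (Σ P·[cation]ᵢ + Σ P·[anion]ₒ)]
Numerator = 1×5.33 + 0.1×142 = 19.53
Denominator = 1×131 + 0.1×24.8 = 133.5
Vm = 58.4 · log₁₀(0.14631) = 58.4 × (-0.8347) = -48.75 mV

-48.7 mV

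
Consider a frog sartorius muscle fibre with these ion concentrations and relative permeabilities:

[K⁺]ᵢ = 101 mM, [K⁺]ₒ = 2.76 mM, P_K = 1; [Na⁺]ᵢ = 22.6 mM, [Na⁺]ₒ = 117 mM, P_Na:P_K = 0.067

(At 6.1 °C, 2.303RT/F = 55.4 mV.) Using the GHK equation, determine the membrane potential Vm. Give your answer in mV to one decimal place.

-54.6 mV

Vm = 55.4 · log₁₀[(Σ P·[cation]ₒ + Σ P·[anion]ᵢ) / (Σ P·[cation]ᵢ + Σ P·[anion]ₒ)]
Numerator = 1×2.76 + 0.067×117 = 10.6
Denominator = 1×101 + 0.067×22.6 = 102.5
Vm = 55.4 · log₁₀(0.10339) = 55.4 × (-0.9855) = -54.60 mV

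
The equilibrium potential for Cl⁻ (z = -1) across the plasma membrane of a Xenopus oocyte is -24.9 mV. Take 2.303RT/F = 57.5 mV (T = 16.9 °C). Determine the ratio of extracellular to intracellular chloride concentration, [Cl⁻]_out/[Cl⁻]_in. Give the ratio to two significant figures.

2.7

log₁₀([out]/[in]) = E·z/(57.5) = -24.9 × -1 / 57.5 = 0.4330
[out]/[in] = 10^(0.4330) = 2.71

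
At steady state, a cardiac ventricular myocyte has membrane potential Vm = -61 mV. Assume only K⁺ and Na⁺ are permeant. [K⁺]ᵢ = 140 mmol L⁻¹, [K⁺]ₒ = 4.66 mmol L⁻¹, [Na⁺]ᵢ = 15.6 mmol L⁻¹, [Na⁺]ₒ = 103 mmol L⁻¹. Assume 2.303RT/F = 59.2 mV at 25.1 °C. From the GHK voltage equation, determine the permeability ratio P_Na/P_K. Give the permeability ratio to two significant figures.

Let α = P_Na/P_K. GHK: Vm = 59.2·log₁₀[(Kₒ + α·Naₒ)/(Kᵢ + α·Naᵢ)].
10^(Vm/59.2) = 10^(-61.0/59.2) = 0.093238
So 0.093238·(Kᵢ + α·Naᵢ) = Kₒ + α·Naₒ → α = (0.093238·140.0 − 4.66) / (103.0 − 0.093238·15.6)
α = (13.05 − 4.66) / (103.0 − 1.455) = 8.393/101.5 = 0.08266

0.083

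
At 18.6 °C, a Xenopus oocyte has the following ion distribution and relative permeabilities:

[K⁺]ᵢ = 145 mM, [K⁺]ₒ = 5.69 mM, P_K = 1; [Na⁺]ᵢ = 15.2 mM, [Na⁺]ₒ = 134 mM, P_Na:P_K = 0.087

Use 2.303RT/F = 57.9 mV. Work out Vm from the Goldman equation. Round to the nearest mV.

-54 mV

Vm = 57.9 · log₁₀[(Σ P·[cation]ₒ + Σ P·[anion]ᵢ) / (Σ P·[cation]ᵢ + Σ P·[anion]ₒ)]
Numerator = 1×5.69 + 0.087×134 = 17.35
Denominator = 1×145 + 0.087×15.2 = 146.3
Vm = 57.9 · log₁₀(0.11856) = 57.9 × (-0.9261) = -53.62 mV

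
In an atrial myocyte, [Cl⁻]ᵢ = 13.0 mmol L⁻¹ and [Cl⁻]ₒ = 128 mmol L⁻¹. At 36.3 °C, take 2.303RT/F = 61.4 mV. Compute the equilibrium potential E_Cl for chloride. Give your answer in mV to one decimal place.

-61.0 mV

E = (61.4/z) · log₁₀([Cl⁻]_out/[Cl⁻]_in) with z = -1.
For an anion, dividing by z = -1 reverses the sign.
= (61.4/-1) · log₁₀(128/13.0) = -61.40 · log₁₀(9.846)
= -61.40 · (0.9933) = -60.99 mV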